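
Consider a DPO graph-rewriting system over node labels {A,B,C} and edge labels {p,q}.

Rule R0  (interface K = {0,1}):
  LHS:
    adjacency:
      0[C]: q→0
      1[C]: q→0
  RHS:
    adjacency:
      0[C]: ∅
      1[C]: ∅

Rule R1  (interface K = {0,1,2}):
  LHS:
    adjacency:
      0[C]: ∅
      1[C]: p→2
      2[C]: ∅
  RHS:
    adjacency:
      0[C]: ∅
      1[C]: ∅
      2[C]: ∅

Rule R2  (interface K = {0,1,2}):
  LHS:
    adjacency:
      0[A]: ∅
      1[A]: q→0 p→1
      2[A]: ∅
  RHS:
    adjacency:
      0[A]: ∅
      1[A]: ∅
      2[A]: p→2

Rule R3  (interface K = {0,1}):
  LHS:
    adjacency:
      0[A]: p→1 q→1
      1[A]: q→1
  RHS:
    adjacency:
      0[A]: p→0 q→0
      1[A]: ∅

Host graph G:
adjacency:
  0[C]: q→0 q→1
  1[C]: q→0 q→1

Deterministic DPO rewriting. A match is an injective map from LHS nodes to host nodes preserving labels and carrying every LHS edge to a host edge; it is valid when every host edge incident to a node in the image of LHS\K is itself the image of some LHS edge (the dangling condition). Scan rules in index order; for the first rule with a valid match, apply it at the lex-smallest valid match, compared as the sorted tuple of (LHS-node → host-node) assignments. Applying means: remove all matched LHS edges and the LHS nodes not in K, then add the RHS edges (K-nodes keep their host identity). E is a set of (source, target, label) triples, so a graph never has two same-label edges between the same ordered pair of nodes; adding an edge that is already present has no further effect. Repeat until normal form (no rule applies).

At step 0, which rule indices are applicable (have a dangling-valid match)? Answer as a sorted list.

R0: 2 valid matches — {0↦0, 1↦1}, {0↦1, 1↦0}
R1: no valid match — LHS pattern not found
R2: no valid match — LHS pattern not found
R3: no valid match — LHS pattern not found

Answer: [R0]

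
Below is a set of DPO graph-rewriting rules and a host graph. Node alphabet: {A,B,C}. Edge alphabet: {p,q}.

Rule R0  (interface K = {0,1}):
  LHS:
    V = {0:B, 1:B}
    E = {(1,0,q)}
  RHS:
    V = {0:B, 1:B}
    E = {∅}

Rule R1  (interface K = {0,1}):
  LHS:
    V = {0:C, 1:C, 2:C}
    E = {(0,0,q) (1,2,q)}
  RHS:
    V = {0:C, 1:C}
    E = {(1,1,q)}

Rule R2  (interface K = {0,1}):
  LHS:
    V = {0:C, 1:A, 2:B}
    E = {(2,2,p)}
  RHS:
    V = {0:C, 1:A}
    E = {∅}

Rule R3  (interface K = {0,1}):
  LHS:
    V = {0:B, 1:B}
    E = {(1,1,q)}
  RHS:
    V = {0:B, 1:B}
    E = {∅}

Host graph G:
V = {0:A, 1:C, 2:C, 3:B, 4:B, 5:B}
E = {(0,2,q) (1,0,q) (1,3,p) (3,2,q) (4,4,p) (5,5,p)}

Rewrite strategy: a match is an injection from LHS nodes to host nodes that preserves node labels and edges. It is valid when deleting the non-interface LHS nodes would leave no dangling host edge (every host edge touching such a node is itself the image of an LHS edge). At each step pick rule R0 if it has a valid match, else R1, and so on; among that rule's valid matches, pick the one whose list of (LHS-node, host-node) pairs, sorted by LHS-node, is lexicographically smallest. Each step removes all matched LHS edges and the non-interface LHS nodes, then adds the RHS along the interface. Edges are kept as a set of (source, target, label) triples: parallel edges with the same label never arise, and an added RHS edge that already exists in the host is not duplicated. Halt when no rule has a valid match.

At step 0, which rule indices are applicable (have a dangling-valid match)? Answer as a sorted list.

Answer: [R2]

Derivation:
R0: no valid match — LHS pattern not found
R1: no valid match — LHS pattern not found
R2: 4 valid matches — {0↦1, 1↦0, 2↦4}, {0↦1, 1↦0, 2↦5}, {0↦2, 1↦0, 2↦4} (+1 more)
R3: no valid match — LHS pattern not found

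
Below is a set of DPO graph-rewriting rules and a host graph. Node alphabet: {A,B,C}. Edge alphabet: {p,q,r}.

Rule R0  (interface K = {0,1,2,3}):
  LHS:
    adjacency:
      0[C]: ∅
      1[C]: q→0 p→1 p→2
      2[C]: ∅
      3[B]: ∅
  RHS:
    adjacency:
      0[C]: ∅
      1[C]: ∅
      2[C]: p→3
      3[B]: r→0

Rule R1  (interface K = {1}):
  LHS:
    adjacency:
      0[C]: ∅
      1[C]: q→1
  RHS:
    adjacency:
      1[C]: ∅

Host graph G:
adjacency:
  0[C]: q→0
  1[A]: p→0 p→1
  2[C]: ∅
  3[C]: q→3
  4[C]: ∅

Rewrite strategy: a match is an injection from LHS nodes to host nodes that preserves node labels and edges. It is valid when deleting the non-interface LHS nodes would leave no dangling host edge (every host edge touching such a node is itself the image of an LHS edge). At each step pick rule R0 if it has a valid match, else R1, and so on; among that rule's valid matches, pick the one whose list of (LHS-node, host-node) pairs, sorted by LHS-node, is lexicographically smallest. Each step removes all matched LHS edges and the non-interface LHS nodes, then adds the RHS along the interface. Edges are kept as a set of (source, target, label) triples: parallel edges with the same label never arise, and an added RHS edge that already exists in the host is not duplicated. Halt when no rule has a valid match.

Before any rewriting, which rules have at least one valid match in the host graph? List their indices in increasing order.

R0: no valid match — LHS pattern not found
R1: 4 valid matches — {0↦2, 1↦0}, {0↦2, 1↦3}, {0↦4, 1↦0} (+1 more)

Answer: [R1]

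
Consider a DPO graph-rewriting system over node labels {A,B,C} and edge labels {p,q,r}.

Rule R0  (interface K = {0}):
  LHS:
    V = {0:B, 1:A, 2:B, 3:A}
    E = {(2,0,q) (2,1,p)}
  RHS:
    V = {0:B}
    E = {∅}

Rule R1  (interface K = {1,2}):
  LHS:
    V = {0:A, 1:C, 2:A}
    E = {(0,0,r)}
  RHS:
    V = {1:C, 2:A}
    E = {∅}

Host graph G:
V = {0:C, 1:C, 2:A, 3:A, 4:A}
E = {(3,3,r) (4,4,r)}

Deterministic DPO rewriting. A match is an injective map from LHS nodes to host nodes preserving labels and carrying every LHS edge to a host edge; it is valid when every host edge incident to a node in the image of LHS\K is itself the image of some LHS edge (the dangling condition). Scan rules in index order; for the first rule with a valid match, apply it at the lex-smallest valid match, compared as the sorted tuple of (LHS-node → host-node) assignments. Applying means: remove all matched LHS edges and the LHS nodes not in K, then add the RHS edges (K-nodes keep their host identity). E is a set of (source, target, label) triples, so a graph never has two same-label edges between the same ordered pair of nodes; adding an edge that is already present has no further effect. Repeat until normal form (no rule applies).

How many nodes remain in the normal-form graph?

[0] host  ⇒  5 nodes, 2 edges  {3-r->3 4-r->4}
[1] R1 @ {0↦3, 1↦0, 2↦2}  ⇒  4 nodes, 1 edges  {4-r->4}
[2] R1 @ {0↦4, 1↦0, 2↦2}  ⇒  3 nodes, 0 edges  {∅}
final graph: no rule applies after step 2
NF nodes: {0:C, 1:C, 2:A}

Answer: 3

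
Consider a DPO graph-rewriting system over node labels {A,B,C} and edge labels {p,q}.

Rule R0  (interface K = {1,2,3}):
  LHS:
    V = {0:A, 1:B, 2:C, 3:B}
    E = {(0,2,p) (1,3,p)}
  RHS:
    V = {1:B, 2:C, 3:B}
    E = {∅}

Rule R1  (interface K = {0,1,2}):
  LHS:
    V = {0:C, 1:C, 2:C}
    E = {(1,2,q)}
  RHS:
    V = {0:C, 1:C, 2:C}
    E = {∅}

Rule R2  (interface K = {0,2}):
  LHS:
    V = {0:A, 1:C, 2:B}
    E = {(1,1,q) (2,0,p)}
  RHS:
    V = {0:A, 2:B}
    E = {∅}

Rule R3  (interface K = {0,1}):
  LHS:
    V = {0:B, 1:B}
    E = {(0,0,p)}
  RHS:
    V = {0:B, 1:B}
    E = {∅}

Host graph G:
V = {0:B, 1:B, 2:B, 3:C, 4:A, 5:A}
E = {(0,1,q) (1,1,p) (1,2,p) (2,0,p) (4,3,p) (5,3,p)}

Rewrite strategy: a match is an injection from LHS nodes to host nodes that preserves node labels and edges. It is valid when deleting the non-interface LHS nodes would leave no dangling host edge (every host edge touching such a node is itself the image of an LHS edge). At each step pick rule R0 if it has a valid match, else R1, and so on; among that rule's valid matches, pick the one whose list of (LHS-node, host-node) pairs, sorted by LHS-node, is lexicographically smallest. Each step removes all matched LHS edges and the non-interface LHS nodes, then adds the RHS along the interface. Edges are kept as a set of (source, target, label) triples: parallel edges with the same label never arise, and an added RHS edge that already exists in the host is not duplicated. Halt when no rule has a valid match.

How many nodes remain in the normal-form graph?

start.  V:6 E:6  edges: 0-q->1 1-p->1 1-p->2 2-p->0 4-p->3 5-p->3
1. fire R0 via {0↦4, 1↦1, 2↦3, 3↦2}  →  V:5 E:4  edges: 0-q->1 1-p->1 2-p->0 5-p->3
2. fire R0 via {0↦5, 1↦2, 2↦3, 3↦0}  →  V:4 E:2  edges: 0-q->1 1-p->1
3. fire R3 via {0↦1, 1↦0}  →  V:4 E:1  edges: 0-q->1
halt: no rule applies after step 3
NF nodes: {0:B, 1:B, 2:B, 3:C}

Answer: 4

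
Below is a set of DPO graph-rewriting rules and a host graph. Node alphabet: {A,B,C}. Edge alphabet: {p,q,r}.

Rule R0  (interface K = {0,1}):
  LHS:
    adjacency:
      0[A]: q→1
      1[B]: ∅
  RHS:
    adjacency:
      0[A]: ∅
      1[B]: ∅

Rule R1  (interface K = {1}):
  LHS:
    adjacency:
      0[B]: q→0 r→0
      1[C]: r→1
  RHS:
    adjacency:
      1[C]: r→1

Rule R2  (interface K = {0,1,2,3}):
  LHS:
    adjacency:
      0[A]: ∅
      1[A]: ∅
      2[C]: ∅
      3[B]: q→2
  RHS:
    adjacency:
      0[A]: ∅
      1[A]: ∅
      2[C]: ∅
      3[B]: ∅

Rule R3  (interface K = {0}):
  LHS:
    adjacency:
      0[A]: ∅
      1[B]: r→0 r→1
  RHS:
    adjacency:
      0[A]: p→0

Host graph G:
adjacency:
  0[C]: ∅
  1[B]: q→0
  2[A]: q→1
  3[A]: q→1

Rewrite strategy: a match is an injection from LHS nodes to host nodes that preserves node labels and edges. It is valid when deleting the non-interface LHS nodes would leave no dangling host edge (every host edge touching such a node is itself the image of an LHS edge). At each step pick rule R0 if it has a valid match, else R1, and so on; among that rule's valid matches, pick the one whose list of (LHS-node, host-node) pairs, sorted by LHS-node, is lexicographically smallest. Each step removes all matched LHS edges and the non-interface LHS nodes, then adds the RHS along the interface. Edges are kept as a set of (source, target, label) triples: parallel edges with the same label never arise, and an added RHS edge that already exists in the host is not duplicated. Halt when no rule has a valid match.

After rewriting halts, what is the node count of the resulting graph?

Answer: 4

Rewrite trace:
start.  V:4 E:3  edges: 1-q->0 2-q->1 3-q->1
1. fire R0 via {0↦2, 1↦1}  →  V:4 E:2  edges: 1-q->0 3-q->1
2. fire R0 via {0↦3, 1↦1}  →  V:4 E:1  edges: 1-q->0
3. fire R2 via {0↦2, 1↦3, 2↦0, 3↦1}  →  V:4 E:0  edges: ∅
final graph: no rule applies after step 3
NF nodes: {0:C, 1:B, 2:A, 3:A}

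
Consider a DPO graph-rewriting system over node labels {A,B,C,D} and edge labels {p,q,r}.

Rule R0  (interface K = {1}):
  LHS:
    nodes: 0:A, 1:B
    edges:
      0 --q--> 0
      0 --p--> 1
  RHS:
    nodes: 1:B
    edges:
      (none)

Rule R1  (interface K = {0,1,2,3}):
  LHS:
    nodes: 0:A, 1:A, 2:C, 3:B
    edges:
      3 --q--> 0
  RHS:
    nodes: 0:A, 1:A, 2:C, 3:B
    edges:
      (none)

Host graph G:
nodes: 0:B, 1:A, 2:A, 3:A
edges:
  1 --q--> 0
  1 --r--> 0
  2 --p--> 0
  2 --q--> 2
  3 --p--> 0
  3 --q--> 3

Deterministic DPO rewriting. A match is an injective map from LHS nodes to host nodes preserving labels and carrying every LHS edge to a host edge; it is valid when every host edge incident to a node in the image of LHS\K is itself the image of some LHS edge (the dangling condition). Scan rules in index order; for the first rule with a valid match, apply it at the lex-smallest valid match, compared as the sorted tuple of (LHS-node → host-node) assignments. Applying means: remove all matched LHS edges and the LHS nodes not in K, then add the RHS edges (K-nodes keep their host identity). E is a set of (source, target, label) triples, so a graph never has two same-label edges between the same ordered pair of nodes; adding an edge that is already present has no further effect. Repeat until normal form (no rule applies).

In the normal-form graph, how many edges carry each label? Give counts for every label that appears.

[0] host  ⇒  4 nodes, 6 edges  {1-q->0 1-r->0 2-p->0 2-q->2 3-p->0 3-q->3}
[1] R0 @ {0↦2, 1↦0}  ⇒  3 nodes, 4 edges  {1-q->0 1-r->0 3-p->0 3-q->3}
[2] R0 @ {0↦3, 1↦0}  ⇒  2 nodes, 2 edges  {1-q->0 1-r->0}
normal form: no rule applies after step 2
NF edges: [(1, 0, 'q'), (1, 0, 'r')]

Answer: q:1 r:1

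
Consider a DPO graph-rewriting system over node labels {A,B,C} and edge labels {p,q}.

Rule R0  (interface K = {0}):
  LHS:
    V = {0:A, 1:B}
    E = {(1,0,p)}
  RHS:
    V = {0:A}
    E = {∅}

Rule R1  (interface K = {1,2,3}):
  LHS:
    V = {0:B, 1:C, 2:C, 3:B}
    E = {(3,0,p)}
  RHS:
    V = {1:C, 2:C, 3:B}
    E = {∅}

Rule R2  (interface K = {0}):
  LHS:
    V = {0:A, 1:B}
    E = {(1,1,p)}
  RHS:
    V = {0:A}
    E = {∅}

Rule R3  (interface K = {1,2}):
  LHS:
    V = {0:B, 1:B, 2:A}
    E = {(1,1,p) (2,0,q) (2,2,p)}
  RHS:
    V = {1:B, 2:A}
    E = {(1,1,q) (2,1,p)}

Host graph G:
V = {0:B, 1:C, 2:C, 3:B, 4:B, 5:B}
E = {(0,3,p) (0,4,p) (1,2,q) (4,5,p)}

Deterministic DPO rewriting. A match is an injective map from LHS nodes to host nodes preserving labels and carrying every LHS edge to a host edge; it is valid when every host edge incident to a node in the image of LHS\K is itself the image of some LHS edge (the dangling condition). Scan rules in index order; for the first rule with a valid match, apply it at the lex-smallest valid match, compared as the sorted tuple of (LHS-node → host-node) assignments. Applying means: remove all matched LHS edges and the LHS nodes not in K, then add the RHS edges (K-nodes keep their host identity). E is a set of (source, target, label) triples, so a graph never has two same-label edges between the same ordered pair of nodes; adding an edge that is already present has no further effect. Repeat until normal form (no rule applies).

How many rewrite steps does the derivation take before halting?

Answer: 3

Rewrite trace:
start.  V:6 E:4  edges: 0-p->3 0-p->4 1-q->2 4-p->5
1. fire R1 via {0↦3, 1↦1, 2↦2, 3↦0}  →  V:5 E:3  edges: 0-p->4 1-q->2 4-p->5
2. fire R1 via {0↦5, 1↦1, 2↦2, 3↦4}  →  V:4 E:2  edges: 0-p->4 1-q->2
3. fire R1 via {0↦4, 1↦1, 2↦2, 3↦0}  →  V:3 E:1  edges: 1-q->2
normal form: no rule applies after step 3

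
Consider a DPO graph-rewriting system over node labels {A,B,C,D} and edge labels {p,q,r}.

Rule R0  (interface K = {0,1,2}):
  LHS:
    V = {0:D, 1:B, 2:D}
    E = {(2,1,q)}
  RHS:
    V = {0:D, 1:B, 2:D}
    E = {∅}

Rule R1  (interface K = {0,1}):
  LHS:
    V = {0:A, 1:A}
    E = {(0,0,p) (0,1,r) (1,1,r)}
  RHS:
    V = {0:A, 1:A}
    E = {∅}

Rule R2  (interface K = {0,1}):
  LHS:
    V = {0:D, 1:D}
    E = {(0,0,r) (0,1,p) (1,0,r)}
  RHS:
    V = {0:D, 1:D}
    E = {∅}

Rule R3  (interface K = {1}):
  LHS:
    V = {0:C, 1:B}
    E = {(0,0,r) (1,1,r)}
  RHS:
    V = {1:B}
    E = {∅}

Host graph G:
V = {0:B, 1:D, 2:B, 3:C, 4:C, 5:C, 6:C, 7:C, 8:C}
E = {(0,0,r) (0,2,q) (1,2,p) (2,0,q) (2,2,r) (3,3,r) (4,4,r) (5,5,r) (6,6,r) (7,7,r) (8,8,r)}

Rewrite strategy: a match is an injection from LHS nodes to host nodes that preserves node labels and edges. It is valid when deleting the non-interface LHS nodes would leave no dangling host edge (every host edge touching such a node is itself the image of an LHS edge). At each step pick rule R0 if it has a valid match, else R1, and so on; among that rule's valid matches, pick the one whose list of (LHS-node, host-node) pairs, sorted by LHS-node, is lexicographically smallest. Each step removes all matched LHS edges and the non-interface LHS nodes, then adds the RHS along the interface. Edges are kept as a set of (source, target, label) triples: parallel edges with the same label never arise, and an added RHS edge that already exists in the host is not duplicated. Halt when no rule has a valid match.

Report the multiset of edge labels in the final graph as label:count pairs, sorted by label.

Answer: p:1 q:2 r:4

Rewrite trace:
start.  V:9 E:11  edges: 0-r->0 0-q->2 1-p->2 2-q->0 2-r->2 3-r->3 4-r->4 5-r->5 6-r->6 7-r->7 8-r->8
1. fire R3 via {0↦3, 1↦0}  →  V:8 E:9  edges: 0-q->2 1-p->2 2-q->0 2-r->2 4-r->4 5-r->5 6-r->6 7-r->7 8-r->8
2. fire R3 via {0↦4, 1↦2}  →  V:7 E:7  edges: 0-q->2 1-p->2 2-q->0 5-r->5 6-r->6 7-r->7 8-r->8
final graph: no rule applies after step 2
NF edges: [(0, 2, 'q'), (1, 2, 'p'), (2, 0, 'q'), (5, 5, 'r'), (6, 6, 'r'), (7, 7, 'r'), (8, 8, 'r')]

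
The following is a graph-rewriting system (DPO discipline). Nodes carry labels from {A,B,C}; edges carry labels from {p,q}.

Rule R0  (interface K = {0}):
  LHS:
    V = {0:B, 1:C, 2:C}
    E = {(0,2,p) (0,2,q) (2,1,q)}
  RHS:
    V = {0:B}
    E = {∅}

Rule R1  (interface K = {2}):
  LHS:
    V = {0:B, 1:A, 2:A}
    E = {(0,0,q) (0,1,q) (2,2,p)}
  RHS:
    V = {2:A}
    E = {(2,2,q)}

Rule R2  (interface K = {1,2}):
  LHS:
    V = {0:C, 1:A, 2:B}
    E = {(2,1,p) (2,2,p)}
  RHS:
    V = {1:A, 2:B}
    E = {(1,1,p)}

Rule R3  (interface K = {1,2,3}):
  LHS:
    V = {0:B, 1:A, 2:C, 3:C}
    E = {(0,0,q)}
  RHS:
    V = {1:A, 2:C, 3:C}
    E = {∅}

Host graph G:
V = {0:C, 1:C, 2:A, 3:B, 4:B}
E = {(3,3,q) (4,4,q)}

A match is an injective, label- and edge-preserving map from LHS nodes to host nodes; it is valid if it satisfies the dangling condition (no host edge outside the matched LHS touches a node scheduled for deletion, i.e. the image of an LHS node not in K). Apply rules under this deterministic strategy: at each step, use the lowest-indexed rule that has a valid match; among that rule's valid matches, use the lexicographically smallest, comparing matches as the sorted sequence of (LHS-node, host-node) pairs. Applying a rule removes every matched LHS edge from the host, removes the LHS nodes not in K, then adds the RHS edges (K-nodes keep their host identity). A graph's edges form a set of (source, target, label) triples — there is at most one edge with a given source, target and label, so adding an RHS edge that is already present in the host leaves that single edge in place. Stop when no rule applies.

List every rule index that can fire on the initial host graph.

Answer: [R3]

Rewrite trace:
R0: no valid match — LHS pattern not found
R1: no valid match — LHS pattern not found
R2: no valid match — LHS pattern not found
R3: 4 valid matches — {0↦3, 1↦2, 2↦0, 3↦1}, {0↦3, 1↦2, 2↦1, 3↦0}, {0↦4, 1↦2, 2↦0, 3↦1} (+1 more)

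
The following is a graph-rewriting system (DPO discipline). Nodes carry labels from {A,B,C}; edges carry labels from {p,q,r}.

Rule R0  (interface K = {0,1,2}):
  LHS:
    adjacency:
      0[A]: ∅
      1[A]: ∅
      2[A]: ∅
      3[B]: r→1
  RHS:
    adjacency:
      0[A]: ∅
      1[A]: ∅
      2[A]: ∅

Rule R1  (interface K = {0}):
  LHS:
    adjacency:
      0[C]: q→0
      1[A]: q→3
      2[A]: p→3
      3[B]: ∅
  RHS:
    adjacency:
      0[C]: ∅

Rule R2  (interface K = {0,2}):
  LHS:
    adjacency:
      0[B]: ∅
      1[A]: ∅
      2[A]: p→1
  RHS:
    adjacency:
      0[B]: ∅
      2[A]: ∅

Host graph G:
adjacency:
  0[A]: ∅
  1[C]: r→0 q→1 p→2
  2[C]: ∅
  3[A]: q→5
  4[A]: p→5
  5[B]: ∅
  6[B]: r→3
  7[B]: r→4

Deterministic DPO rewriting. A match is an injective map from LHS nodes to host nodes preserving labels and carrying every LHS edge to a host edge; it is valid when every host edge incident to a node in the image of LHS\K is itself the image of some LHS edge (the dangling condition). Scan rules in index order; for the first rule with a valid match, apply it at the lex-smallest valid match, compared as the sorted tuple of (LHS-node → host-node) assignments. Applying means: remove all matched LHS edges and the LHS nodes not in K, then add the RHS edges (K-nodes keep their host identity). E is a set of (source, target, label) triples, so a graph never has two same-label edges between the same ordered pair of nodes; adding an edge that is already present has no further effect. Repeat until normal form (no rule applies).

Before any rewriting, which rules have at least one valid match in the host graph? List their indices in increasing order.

R0: 4 valid matches — {0↦0, 1↦3, 2↦4, 3↦6}, {0↦0, 1↦4, 2↦3, 3↦7}, {0↦3, 1↦4, 2↦0, 3↦7} (+1 more)
R1: no valid match — 1 raw match, all fail dangling condition
R2: no valid match — LHS pattern not found

Answer: [R0]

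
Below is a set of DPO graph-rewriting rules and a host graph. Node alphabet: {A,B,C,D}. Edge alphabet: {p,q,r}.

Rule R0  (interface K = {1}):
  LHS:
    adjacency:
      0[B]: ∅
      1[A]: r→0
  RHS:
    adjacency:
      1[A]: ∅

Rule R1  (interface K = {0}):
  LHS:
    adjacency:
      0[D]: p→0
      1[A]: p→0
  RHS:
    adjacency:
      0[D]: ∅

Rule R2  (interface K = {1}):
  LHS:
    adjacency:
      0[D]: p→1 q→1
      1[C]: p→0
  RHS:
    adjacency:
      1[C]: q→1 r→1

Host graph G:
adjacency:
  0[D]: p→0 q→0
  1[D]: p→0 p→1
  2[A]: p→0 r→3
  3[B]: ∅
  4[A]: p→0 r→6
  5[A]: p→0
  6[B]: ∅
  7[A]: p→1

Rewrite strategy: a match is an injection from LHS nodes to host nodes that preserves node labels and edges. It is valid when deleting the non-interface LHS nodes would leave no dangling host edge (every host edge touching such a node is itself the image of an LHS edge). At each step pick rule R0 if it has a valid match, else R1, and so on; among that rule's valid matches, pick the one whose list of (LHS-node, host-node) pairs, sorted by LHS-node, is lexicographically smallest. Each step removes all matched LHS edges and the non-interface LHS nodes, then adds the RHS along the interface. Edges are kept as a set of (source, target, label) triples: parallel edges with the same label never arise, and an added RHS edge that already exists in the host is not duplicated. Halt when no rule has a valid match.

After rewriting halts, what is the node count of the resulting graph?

initial: |V|=8 |E|=10  E = 0-p->0 0-q->0 1-p->0 1-p->1 2-p->0 2-r->3 4-p->0 4-r->6 5-p->0 7-p->1
step 1: apply R0 at {0↦3, 1↦2}  → |V|=7 |E|=9  E = 0-p->0 0-q->0 1-p->0 1-p->1 2-p->0 4-p->0 4-r->6 5-p->0 7-p->1
step 2: apply R0 at {0↦6, 1↦4}  → |V|=6 |E|=8  E = 0-p->0 0-q->0 1-p->0 1-p->1 2-p->0 4-p->0 5-p->0 7-p->1
step 3: apply R1 at {0↦0, 1↦2}  → |V|=5 |E|=6  E = 0-q->0 1-p->0 1-p->1 4-p->0 5-p->0 7-p->1
step 4: apply R1 at {0↦1, 1↦7}  → |V|=4 |E|=4  E = 0-q->0 1-p->0 4-p->0 5-p->0
halt: no rule applies after step 4
NF nodes: {0:D, 1:D, 4:A, 5:A}

Answer: 4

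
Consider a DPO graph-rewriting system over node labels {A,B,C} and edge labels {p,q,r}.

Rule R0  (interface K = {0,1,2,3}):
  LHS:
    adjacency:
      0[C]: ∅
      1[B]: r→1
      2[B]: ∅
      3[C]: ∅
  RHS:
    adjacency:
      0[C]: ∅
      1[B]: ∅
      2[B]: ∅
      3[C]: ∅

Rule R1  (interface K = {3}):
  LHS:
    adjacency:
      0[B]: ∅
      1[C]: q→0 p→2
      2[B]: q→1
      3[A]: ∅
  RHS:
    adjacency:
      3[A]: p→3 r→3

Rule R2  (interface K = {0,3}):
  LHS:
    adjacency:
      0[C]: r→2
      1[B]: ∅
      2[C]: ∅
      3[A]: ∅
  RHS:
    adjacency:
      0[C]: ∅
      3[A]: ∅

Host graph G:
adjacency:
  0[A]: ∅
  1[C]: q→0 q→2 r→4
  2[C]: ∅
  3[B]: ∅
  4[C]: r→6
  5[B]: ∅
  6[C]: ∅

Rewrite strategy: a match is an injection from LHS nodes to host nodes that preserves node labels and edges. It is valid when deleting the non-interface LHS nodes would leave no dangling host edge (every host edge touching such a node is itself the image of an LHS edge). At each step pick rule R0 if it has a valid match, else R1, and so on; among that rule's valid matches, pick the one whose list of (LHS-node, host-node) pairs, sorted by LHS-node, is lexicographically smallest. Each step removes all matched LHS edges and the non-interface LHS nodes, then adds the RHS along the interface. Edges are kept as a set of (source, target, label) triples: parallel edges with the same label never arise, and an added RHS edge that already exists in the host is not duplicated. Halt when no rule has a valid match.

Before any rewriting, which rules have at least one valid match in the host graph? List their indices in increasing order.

Answer: [R2]

Derivation:
R0: no valid match — LHS pattern not found
R1: no valid match — LHS pattern not found
R2: 2 valid matches — {0↦4, 1↦3, 2↦6, 3↦0}, {0↦4, 1↦5, 2↦6, 3↦0}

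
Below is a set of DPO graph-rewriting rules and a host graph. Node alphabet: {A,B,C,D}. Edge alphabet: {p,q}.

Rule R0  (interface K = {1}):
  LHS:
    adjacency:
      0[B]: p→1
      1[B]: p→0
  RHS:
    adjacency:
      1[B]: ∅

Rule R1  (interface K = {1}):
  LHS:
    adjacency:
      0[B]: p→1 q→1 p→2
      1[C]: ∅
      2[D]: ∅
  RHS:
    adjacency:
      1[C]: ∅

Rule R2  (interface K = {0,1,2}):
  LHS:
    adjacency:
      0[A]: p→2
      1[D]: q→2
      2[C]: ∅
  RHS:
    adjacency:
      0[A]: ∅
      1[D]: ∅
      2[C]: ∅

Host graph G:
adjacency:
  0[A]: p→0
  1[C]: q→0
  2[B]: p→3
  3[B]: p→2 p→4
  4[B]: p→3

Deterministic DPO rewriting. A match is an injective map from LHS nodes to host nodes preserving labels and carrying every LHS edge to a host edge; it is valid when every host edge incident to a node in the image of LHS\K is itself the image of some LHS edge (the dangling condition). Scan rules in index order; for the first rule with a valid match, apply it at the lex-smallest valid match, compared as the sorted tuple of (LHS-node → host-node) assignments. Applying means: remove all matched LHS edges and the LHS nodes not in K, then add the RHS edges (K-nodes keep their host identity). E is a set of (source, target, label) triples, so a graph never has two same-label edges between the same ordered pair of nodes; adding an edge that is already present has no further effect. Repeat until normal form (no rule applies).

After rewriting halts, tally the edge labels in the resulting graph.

[0] host  ⇒  5 nodes, 6 edges  {0-p->0 1-q->0 2-p->3 3-p->2 3-p->4 4-p->3}
[1] R0 @ {0↦2, 1↦3}  ⇒  4 nodes, 4 edges  {0-p->0 1-q->0 3-p->4 4-p->3}
[2] R0 @ {0↦3, 1↦4}  ⇒  3 nodes, 2 edges  {0-p->0 1-q->0}
normal form: no rule applies after step 2
NF edges: [(0, 0, 'p'), (1, 0, 'q')]

Answer: p:1 q:1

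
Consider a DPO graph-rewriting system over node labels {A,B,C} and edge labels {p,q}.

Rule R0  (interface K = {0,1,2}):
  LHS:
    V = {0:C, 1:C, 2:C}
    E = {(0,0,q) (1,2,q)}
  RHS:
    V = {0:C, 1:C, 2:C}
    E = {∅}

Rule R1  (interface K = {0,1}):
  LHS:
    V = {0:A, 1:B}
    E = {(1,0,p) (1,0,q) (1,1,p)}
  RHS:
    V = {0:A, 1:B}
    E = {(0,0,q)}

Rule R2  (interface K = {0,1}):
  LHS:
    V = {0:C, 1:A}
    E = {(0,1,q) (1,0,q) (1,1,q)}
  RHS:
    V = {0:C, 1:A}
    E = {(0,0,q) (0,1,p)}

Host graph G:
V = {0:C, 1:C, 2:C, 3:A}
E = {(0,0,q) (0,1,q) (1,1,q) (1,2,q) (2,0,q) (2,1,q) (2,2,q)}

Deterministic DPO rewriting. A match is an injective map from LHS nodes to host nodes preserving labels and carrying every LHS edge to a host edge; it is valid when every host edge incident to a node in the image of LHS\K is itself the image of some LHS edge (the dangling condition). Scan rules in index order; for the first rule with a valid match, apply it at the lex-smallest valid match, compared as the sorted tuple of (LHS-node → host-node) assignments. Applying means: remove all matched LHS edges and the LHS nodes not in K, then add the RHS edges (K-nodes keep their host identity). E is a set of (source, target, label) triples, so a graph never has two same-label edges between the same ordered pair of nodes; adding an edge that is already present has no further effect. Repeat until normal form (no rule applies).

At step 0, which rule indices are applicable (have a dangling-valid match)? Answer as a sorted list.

R0: 4 valid matches — {0↦0, 1↦1, 2↦2}, {0↦0, 1↦2, 2↦1}, {0↦1, 1↦2, 2↦0} (+1 more)
R1: no valid match — LHS pattern not found
R2: no valid match — LHS pattern not found

Answer: [R0]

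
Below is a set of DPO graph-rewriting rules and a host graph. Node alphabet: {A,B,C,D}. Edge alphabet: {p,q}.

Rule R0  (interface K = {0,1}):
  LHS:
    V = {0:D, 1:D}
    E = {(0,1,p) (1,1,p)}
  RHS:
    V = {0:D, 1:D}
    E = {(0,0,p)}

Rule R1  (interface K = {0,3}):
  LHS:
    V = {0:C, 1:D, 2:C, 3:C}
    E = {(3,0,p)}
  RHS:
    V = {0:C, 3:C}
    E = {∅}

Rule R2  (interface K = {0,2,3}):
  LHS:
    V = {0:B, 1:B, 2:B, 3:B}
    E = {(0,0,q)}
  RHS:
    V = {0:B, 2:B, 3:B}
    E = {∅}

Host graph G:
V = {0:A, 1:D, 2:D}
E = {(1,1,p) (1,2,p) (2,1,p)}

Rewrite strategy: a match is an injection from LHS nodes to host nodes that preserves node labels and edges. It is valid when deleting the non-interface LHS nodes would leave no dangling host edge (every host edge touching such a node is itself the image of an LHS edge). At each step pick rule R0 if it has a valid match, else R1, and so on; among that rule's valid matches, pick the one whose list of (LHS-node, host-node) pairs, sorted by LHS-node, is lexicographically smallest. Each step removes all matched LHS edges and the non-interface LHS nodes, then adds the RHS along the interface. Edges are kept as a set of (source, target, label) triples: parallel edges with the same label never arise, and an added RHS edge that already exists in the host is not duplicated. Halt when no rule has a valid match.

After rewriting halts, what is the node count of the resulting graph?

Answer: 3

Derivation:
initial: |V|=3 |E|=3  E = 1-p->1 1-p->2 2-p->1
step 1: apply R0 at {0↦2, 1↦1}  → |V|=3 |E|=2  E = 1-p->2 2-p->2
step 2: apply R0 at {0↦1, 1↦2}  → |V|=3 |E|=1  E = 1-p->1
normal form: no rule applies after step 2
NF nodes: {0:A, 1:D, 2:D}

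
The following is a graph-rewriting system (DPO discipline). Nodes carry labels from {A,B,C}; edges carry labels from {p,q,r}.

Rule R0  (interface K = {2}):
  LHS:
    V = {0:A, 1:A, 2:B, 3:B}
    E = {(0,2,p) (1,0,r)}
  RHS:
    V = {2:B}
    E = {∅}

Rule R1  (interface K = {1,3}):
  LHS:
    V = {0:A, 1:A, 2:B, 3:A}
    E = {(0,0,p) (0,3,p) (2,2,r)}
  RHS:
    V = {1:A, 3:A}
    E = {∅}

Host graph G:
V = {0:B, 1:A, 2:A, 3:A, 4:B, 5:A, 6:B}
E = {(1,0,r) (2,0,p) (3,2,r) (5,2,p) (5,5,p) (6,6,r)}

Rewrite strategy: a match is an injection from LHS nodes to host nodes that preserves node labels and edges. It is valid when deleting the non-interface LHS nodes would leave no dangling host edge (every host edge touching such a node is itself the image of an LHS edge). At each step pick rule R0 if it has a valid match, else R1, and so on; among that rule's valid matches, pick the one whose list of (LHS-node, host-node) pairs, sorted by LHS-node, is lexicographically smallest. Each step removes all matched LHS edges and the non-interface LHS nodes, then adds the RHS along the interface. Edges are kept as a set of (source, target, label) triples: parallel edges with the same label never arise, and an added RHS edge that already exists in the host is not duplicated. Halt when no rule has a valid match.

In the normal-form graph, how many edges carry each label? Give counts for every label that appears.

[0] host  ⇒  7 nodes, 6 edges  {1-r->0 2-p->0 3-r->2 5-p->2 5-p->5 6-r->6}
[1] R1 @ {0↦5, 1↦1, 2↦6, 3↦2}  ⇒  5 nodes, 3 edges  {1-r->0 2-p->0 3-r->2}
[2] R0 @ {0↦2, 1↦3, 2↦0, 3↦4}  ⇒  2 nodes, 1 edges  {1-r->0}
final graph: no rule applies after step 2
NF edges: [(1, 0, 'r')]

Answer: r:1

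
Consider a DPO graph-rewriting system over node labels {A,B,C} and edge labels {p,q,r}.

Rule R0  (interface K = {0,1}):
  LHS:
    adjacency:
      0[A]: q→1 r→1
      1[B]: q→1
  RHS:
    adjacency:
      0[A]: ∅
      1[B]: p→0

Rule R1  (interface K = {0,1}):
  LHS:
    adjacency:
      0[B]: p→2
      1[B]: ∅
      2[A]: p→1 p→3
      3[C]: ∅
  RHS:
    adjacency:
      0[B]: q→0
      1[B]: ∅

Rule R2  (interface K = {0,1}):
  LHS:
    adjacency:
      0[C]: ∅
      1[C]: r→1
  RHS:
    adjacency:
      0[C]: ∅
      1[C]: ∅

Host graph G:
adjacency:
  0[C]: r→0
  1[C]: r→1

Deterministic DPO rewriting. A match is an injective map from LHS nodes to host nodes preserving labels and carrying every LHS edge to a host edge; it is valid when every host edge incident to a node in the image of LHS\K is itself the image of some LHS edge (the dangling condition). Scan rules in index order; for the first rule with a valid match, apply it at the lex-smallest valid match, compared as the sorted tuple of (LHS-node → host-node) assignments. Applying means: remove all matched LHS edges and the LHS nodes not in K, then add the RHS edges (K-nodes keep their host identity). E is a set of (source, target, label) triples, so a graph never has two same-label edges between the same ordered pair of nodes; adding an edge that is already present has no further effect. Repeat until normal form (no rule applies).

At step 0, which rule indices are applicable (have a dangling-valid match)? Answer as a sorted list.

R0: no valid match — LHS pattern not found
R1: no valid match — LHS pattern not found
R2: 2 valid matches — {0↦0, 1↦1}, {0↦1, 1↦0}

Answer: [R2]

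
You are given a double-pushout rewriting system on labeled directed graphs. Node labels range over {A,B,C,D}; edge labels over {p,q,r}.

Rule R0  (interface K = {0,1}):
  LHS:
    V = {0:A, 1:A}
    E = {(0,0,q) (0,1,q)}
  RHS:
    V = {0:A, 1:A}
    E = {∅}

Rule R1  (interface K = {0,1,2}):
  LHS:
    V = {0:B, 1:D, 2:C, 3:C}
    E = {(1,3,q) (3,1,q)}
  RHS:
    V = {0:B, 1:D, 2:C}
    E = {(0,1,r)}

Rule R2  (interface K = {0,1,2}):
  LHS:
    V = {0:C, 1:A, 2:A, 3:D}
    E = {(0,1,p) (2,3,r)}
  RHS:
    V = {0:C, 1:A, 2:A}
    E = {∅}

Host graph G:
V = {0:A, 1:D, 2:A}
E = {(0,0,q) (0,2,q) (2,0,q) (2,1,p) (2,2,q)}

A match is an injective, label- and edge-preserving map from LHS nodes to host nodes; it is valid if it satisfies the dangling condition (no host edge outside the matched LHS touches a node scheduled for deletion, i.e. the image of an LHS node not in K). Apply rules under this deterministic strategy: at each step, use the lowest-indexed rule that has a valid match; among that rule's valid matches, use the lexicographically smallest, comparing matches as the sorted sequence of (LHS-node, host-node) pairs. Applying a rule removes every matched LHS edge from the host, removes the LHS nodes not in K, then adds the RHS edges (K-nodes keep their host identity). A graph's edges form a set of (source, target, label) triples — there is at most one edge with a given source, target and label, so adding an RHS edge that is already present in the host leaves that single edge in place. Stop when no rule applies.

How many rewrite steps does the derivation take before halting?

Answer: 2

Derivation:
[0] host  ⇒  3 nodes, 5 edges  {0-q->0 0-q->2 2-q->0 2-p->1 2-q->2}
[1] R0 @ {0↦0, 1↦2}  ⇒  3 nodes, 3 edges  {2-q->0 2-p->1 2-q->2}
[2] R0 @ {0↦2, 1↦0}  ⇒  3 nodes, 1 edges  {2-p->1}
normal form: no rule applies after step 2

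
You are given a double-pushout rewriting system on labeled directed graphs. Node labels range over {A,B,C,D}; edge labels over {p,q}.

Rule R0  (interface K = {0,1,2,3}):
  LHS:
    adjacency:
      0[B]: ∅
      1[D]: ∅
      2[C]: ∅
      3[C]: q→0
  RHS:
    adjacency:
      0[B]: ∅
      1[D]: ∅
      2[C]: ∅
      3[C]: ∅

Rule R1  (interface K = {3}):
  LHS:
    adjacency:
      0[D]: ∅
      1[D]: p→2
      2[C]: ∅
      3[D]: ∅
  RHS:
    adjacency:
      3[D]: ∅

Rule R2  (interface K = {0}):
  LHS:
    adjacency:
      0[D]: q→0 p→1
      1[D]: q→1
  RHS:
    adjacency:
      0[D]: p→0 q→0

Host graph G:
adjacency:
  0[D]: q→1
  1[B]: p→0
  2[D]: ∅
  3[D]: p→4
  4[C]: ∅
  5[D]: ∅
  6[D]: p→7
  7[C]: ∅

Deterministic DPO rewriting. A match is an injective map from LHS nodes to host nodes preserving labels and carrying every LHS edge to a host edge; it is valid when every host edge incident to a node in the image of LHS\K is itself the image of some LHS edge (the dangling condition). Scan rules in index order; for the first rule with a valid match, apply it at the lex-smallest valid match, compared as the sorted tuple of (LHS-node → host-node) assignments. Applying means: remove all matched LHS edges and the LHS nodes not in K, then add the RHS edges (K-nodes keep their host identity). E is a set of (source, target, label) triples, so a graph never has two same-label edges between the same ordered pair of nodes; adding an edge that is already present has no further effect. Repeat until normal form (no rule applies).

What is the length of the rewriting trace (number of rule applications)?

Answer: 2

Steps:
[0] host  ⇒  8 nodes, 4 edges  {0-q->1 1-p->0 3-p->4 6-p->7}
[1] R1 @ {0↦2, 1↦3, 2↦4, 3↦0}  ⇒  5 nodes, 3 edges  {0-q->1 1-p->0 6-p->7}
[2] R1 @ {0↦5, 1↦6, 2↦7, 3↦0}  ⇒  2 nodes, 2 edges  {0-q->1 1-p->0}
normal form: no rule applies after step 2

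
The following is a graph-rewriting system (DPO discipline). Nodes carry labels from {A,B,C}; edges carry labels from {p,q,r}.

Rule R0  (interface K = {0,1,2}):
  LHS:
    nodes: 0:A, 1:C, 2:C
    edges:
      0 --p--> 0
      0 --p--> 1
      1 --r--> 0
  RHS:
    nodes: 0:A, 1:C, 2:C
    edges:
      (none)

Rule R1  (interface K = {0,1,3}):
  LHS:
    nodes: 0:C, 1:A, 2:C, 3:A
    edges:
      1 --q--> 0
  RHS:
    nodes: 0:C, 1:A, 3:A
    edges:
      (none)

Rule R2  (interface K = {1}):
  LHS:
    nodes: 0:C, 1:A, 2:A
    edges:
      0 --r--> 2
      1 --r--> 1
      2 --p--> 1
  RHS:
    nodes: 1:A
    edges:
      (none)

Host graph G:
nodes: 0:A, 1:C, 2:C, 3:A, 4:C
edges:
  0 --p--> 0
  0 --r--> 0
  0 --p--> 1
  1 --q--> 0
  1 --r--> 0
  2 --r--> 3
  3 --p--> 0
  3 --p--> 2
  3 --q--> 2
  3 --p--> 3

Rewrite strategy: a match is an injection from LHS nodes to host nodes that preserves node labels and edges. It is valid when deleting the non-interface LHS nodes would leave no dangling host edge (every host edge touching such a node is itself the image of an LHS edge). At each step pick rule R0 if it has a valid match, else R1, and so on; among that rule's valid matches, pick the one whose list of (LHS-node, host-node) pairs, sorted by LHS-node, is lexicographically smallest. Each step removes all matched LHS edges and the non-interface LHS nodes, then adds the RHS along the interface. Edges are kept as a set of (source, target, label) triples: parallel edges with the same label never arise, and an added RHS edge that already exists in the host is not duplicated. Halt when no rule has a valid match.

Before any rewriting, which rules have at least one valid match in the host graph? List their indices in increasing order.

Answer: [R0,R1]

Derivation:
R0: 4 valid matches — {0↦0, 1↦1, 2↦2}, {0↦0, 1↦1, 2↦4}, {0↦3, 1↦2, 2↦1} (+1 more)
R1: 1 valid match — {0↦2, 1↦3, 2↦4, 3↦0}
R2: no valid match — 1 raw match, all fail dangling condition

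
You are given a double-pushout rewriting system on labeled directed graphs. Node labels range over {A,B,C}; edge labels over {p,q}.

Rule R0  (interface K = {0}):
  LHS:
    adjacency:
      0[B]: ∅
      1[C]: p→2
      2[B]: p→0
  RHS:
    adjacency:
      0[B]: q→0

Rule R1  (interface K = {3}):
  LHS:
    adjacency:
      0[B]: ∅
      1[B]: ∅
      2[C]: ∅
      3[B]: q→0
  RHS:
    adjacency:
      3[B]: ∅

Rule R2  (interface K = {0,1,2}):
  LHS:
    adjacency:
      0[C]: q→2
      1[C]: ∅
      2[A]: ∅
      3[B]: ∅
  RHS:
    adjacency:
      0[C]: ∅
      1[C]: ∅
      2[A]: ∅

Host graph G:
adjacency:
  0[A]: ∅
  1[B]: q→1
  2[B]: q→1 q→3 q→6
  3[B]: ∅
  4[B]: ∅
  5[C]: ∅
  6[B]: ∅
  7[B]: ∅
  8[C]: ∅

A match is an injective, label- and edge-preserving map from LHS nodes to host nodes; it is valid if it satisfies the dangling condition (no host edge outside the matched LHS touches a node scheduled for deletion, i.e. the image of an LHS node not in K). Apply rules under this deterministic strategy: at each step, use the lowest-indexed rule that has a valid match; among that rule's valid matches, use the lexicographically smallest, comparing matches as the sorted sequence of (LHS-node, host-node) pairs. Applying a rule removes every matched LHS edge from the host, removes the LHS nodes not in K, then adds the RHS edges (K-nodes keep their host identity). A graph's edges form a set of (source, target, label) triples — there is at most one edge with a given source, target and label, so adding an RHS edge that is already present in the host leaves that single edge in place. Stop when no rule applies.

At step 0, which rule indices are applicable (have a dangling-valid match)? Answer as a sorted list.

Answer: [R1]

Derivation:
R0: no valid match — LHS pattern not found
R1: 8 valid matches — {0↦3, 1↦4, 2↦5, 3↦2}, {0↦3, 1↦4, 2↦8, 3↦2}, {0↦3, 1↦7, 2↦5, 3↦2} (+5 more)
R2: no valid match — LHS pattern not found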